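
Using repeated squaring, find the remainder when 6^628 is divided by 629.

38

6^1 ≡ 6 (mod 629)
6^2 ≡ 6^2 = 36 ≡ 36 (mod 629)
6^4 ≡ 36^2 = 1296 ≡ 38 (mod 629)
6^8 ≡ 38^2 = 1444 ≡ 186 (mod 629)
6^16 ≡ 186^2 = 34596 ≡ 1 (mod 629)
6^32 ≡ 1^2 = 1 ≡ 1 (mod 629)
6^64 ≡ 1^2 = 1 ≡ 1 (mod 629)
6^128 ≡ 1^2 = 1 ≡ 1 (mod 629)
6^256 ≡ 1^2 = 1 ≡ 1 (mod 629)
6^512 ≡ 1^2 = 1 ≡ 1 (mod 629)
628 = 512 + 64 + 32 + 16 + 4 in binary powers of 2.
So 6^628 ≡ 1 · 1 · 1 · 1 · 38 ≡ 38 (mod 629).
Since 38 ≠ 1, base 6 is a Fermat witness: 629 is composite.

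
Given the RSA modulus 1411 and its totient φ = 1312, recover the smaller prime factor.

φ(n) = (p−1)(q−1) = n − (p+q) + 1, so p + q = 1411 − 1312 + 1 = 100.
p and q are the roots of t² − 100t + 1411 = 0.
Discriminant: 100² − 4·1411 = 10000 − 5644 = 4356; √4356 = 66.
q = (100 − 66)/2 = 17, p = (100 + 66)/2 = 83.
Check: 17 · 83 = 1411.

17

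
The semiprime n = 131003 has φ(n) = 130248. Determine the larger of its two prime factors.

φ(n) = (p−1)(q−1) = n − (p+q) + 1, so p + q = 131003 − 130248 + 1 = 756.
p and q are the roots of t² − 756t + 131003 = 0.
Discriminant: 756² − 4·131003 = 571536 − 524012 = 47524; √47524 = 218.
q = (756 − 218)/2 = 269, p = (756 + 218)/2 = 487.
Check: 269 · 487 = 131003.

487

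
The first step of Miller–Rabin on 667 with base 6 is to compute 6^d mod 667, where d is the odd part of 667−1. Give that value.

667 − 1 = 666 = 2^1 · 333, so d = 333.
6^1 ≡ 6 (mod 667)
6^2 ≡ 6^2 = 36 ≡ 36 (mod 667)
6^4 ≡ 36^2 = 1296 ≡ 629 (mod 667)
6^8 ≡ 629^2 = 395641 ≡ 110 (mod 667)
6^16 ≡ 110^2 = 12100 ≡ 94 (mod 667)
6^32 ≡ 94^2 = 8836 ≡ 165 (mod 667)
6^64 ≡ 165^2 = 27225 ≡ 545 (mod 667)
6^128 ≡ 545^2 = 297025 ≡ 210 (mod 667)
6^256 ≡ 210^2 = 44100 ≡ 78 (mod 667)
333 = 256 + 64 + 8 + 4 + 1 in binary powers of 2.
So 6^333 ≡ 78 · 545 · 110 · 629 · 6 ≡ 9 (mod 667).
Squaring chain: 9; never reaches −1, so base 6 is a Miller–Rabin witness that 667 is composite.

9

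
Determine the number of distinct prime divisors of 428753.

428753 = 13^2 · 2537
2537 = 43 · 59
428753 = 13^2 · 43 · 59, which has 3 distinct prime factors.

3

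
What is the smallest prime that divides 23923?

47

23923 is odd.
Digit sum 19, not divisible by 3.
Ends in 3: not divisible by 5.
7: 23923 = 7·3417 + 4
11: 23923 = 11·2174 + 9
13: 23923 = 13·1840 + 3
17: 23923 = 17·1407 + 4
19: 23923 = 19·1259 + 2
23: 23923 = 23·1040 + 3
29: 23923 = 29·824 + 27
31: 23923 = 31·771 + 22
37: 23923 = 37·646 + 21
41: 23923 = 41·583 + 20
43: 23923 = 43·556 + 15
47: 23923 = 47·509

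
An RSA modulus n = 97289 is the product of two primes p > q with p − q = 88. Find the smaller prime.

Since p = q + 88, we have 97289 = q(q + 88), so q² + 88q − 97289 = 0.
Discriminant: 88² + 4·97289 = 7744 + 389156 = 396900; √396900 = 630.
q = (−88 + 630)/2 = 271, and p = q + 88 = 359.
Check: 271 · 359 = 97289.

271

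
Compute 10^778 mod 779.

10^1 ≡ 10 (mod 779)
10^2 ≡ 10^2 = 100 ≡ 100 (mod 779)
10^4 ≡ 100^2 = 10000 ≡ 652 (mod 779)
10^8 ≡ 652^2 = 425104 ≡ 549 (mod 779)
10^16 ≡ 549^2 = 301401 ≡ 707 (mod 779)
10^32 ≡ 707^2 = 499849 ≡ 510 (mod 779)
10^64 ≡ 510^2 = 260100 ≡ 693 (mod 779)
10^128 ≡ 693^2 = 480249 ≡ 385 (mod 779)
10^256 ≡ 385^2 = 148225 ≡ 215 (mod 779)
10^512 ≡ 215^2 = 46225 ≡ 264 (mod 779)
778 = 512 + 256 + 8 + 2 in binary powers of 2.
So 10^778 ≡ 264 · 215 · 549 · 100 ≡ 139 (mod 779).
Since 139 ≠ 1, base 10 is a Fermat witness: 779 is composite.

139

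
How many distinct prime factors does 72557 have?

72557 = 37^2 · 53
72557 = 37^2 · 53, which has 2 distinct prime factors.

2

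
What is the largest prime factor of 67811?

83

67811 = 19 · 3569
3569 = 43 · 83
83 is prime.
So 67811 = 19 · 43 · 83; the largest prime factor is 83.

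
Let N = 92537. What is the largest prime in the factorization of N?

61

92537 = 37 · 2501
2501 = 41 · 61
61 is prime.
So 92537 = 37 · 41 · 61; the largest prime factor is 61.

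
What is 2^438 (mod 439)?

1

2^1 ≡ 2 (mod 439)
2^2 ≡ 2^2 = 4 ≡ 4 (mod 439)
2^4 ≡ 4^2 = 16 ≡ 16 (mod 439)
2^8 ≡ 16^2 = 256 ≡ 256 (mod 439)
2^16 ≡ 256^2 = 65536 ≡ 125 (mod 439)
2^32 ≡ 125^2 = 15625 ≡ 260 (mod 439)
2^64 ≡ 260^2 = 67600 ≡ 433 (mod 439)
2^128 ≡ 433^2 = 187489 ≡ 36 (mod 439)
2^256 ≡ 36^2 = 1296 ≡ 418 (mod 439)
438 = 256 + 128 + 32 + 16 + 4 + 2 in binary powers of 2.
So 2^438 ≡ 418 · 36 · 260 · 125 · 16 · 4 ≡ 1 (mod 439).
Since the result is 1, base 2 gives no evidence that 439 is composite.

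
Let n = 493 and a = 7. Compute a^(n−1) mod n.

455

7^1 ≡ 7 (mod 493)
7^2 ≡ 7^2 = 49 ≡ 49 (mod 493)
7^4 ≡ 49^2 = 2401 ≡ 429 (mod 493)
7^8 ≡ 429^2 = 184041 ≡ 152 (mod 493)
7^16 ≡ 152^2 = 23104 ≡ 426 (mod 493)
7^32 ≡ 426^2 = 181476 ≡ 52 (mod 493)
7^64 ≡ 52^2 = 2704 ≡ 239 (mod 493)
7^128 ≡ 239^2 = 57121 ≡ 426 (mod 493)
7^256 ≡ 426^2 = 181476 ≡ 52 (mod 493)
492 = 256 + 128 + 64 + 32 + 8 + 4 in binary powers of 2.
So 7^492 ≡ 52 · 426 · 239 · 52 · 152 · 429 ≡ 455 (mod 493).
Since 455 ≠ 1, base 7 is a Fermat witness: 493 is composite.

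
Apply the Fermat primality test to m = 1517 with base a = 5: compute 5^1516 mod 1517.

5^1 ≡ 5 (mod 1517)
5^2 ≡ 5^2 = 25 ≡ 25 (mod 1517)
5^4 ≡ 25^2 = 625 ≡ 625 (mod 1517)
5^8 ≡ 625^2 = 390625 ≡ 756 (mod 1517)
5^16 ≡ 756^2 = 571536 ≡ 1144 (mod 1517)
5^32 ≡ 1144^2 = 1308736 ≡ 1082 (mod 1517)
5^64 ≡ 1082^2 = 1170724 ≡ 1117 (mod 1517)
5^128 ≡ 1117^2 = 1247689 ≡ 715 (mod 1517)
5^256 ≡ 715^2 = 511225 ≡ 1513 (mod 1517)
5^512 ≡ 1513^2 = 2289169 ≡ 16 (mod 1517)
5^1024 ≡ 16^2 = 256 ≡ 256 (mod 1517)
1516 = 1024 + 256 + 128 + 64 + 32 + 8 + 4 in binary powers of 2.
So 5^1516 ≡ 256 · 1513 · 715 · 1117 · 1082 · 756 · 625 ≡ 1513 (mod 1517).
Since 1513 ≠ 1, base 5 is a Fermat witness: 1517 is composite.

1513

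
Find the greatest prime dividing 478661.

83

478661 = 73 · 6557
6557 = 79 · 83
83 is prime.
So 478661 = 73 · 79 · 83; the largest prime factor is 83.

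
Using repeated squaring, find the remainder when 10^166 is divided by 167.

10^1 ≡ 10 (mod 167)
10^2 ≡ 10^2 = 100 ≡ 100 (mod 167)
10^4 ≡ 100^2 = 10000 ≡ 147 (mod 167)
10^8 ≡ 147^2 = 21609 ≡ 66 (mod 167)
10^16 ≡ 66^2 = 4356 ≡ 14 (mod 167)
10^32 ≡ 14^2 = 196 ≡ 29 (mod 167)
10^64 ≡ 29^2 = 841 ≡ 6 (mod 167)
10^128 ≡ 6^2 = 36 ≡ 36 (mod 167)
166 = 128 + 32 + 4 + 2 in binary powers of 2.
So 10^166 ≡ 36 · 29 · 147 · 100 ≡ 1 (mod 167).
Since the result is 1, base 10 gives no evidence that 167 is composite.

1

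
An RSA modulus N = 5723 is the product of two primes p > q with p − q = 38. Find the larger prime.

Since p = q + 38, we have 5723 = q(q + 38), so q² + 38q − 5723 = 0.
Discriminant: 38² + 4·5723 = 1444 + 22892 = 24336; √24336 = 156.
q = (−38 + 156)/2 = 59, and p = q + 38 = 97.
Check: 59 · 97 = 5723.

97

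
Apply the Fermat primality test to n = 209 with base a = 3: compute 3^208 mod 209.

3^1 ≡ 3 (mod 209)
3^2 ≡ 3^2 = 9 ≡ 9 (mod 209)
3^4 ≡ 9^2 = 81 ≡ 81 (mod 209)
3^8 ≡ 81^2 = 6561 ≡ 82 (mod 209)
3^16 ≡ 82^2 = 6724 ≡ 36 (mod 209)
3^32 ≡ 36^2 = 1296 ≡ 42 (mod 209)
3^64 ≡ 42^2 = 1764 ≡ 92 (mod 209)
3^128 ≡ 92^2 = 8464 ≡ 104 (mod 209)
208 = 128 + 64 + 16 in binary powers of 2.
So 3^208 ≡ 104 · 92 · 36 ≡ 16 (mod 209).
Since 16 ≠ 1, base 3 is a Fermat witness: 209 is composite.

16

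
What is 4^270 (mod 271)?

1

4^1 ≡ 4 (mod 271)
4^2 ≡ 4^2 = 16 ≡ 16 (mod 271)
4^4 ≡ 16^2 = 256 ≡ 256 (mod 271)
4^8 ≡ 256^2 = 65536 ≡ 225 (mod 271)
4^16 ≡ 225^2 = 50625 ≡ 219 (mod 271)
4^32 ≡ 219^2 = 47961 ≡ 265 (mod 271)
4^64 ≡ 265^2 = 70225 ≡ 36 (mod 271)
4^128 ≡ 36^2 = 1296 ≡ 212 (mod 271)
4^256 ≡ 212^2 = 44944 ≡ 229 (mod 271)
270 = 256 + 8 + 4 + 2 in binary powers of 2.
So 4^270 ≡ 229 · 225 · 256 · 16 ≡ 1 (mod 271).
Since the result is 1, base 4 gives no evidence that 271 is composite.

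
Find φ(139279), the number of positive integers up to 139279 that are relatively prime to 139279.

117600

Factor: 139279 = 7 · 101 · 197.
φ(139279) = (7−1) · (101−1) · (197−1) = 6 · 100 · 196 = 117600.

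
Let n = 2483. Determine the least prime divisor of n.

2483 is odd.
Digit sum 17, not divisible by 3.
Ends in 3: not divisible by 5.
7: 2483 = 7·354 + 5
11: 2483 = 11·225 + 8
13: 2483 = 13·191

13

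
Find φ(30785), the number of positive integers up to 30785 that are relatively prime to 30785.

Factor: 30785 = 5 · 47 · 131.
φ(30785) = (5−1) · (47−1) · (131−1) = 4 · 46 · 130 = 23920.

23920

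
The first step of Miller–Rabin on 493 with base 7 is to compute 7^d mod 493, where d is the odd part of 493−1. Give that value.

371

493 − 1 = 492 = 2^2 · 123, so d = 123.
7^1 ≡ 7 (mod 493)
7^2 ≡ 7^2 = 49 ≡ 49 (mod 493)
7^4 ≡ 49^2 = 2401 ≡ 429 (mod 493)
7^8 ≡ 429^2 = 184041 ≡ 152 (mod 493)
7^16 ≡ 152^2 = 23104 ≡ 426 (mod 493)
7^32 ≡ 426^2 = 181476 ≡ 52 (mod 493)
7^64 ≡ 52^2 = 2704 ≡ 239 (mod 493)
123 = 64 + 32 + 16 + 8 + 2 + 1 in binary powers of 2.
So 7^123 ≡ 239 · 52 · 426 · 152 · 49 · 7 ≡ 371 (mod 493).
Squaring chain: 371 → 94; never reaches −1, so base 7 is a Miller–Rabin witness that 493 is composite.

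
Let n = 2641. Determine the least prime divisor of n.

19

2641 is odd.
Digit sum 13, not divisible by 3.
Ends in 1: not divisible by 5.
7: 2641 = 7·377 + 2
11: 2641 = 11·240 + 1
13: 2641 = 13·203 + 2
17: 2641 = 17·155 + 6
19: 2641 = 19·139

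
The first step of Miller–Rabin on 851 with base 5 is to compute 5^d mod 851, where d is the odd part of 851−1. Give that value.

109

851 − 1 = 850 = 2^1 · 425, so d = 425.
5^1 ≡ 5 (mod 851)
5^2 ≡ 5^2 = 25 ≡ 25 (mod 851)
5^4 ≡ 25^2 = 625 ≡ 625 (mod 851)
5^8 ≡ 625^2 = 390625 ≡ 16 (mod 851)
5^16 ≡ 16^2 = 256 ≡ 256 (mod 851)
5^32 ≡ 256^2 = 65536 ≡ 9 (mod 851)
5^64 ≡ 9^2 = 81 ≡ 81 (mod 851)
5^128 ≡ 81^2 = 6561 ≡ 604 (mod 851)
5^256 ≡ 604^2 = 364816 ≡ 588 (mod 851)
425 = 256 + 128 + 32 + 8 + 1 in binary powers of 2.
So 5^425 ≡ 588 · 604 · 9 · 16 · 5 ≡ 109 (mod 851).
Squaring chain: 109; never reaches −1, so base 5 is a Miller–Rabin witness that 851 is composite.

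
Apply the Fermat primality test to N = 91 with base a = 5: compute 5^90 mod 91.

5^1 ≡ 5 (mod 91)
5^2 ≡ 5^2 = 25 ≡ 25 (mod 91)
5^4 ≡ 25^2 = 625 ≡ 79 (mod 91)
5^8 ≡ 79^2 = 6241 ≡ 53 (mod 91)
5^16 ≡ 53^2 = 2809 ≡ 79 (mod 91)
5^32 ≡ 79^2 = 6241 ≡ 53 (mod 91)
5^64 ≡ 53^2 = 2809 ≡ 79 (mod 91)
90 = 64 + 16 + 8 + 2 in binary powers of 2.
So 5^90 ≡ 79 · 79 · 53 · 25 ≡ 64 (mod 91).
Since 64 ≠ 1, base 5 is a Fermat witness: 91 is composite.

64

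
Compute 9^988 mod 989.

439

9^1 ≡ 9 (mod 989)
9^2 ≡ 9^2 = 81 ≡ 81 (mod 989)
9^4 ≡ 81^2 = 6561 ≡ 627 (mod 989)
9^8 ≡ 627^2 = 393129 ≡ 496 (mod 989)
9^16 ≡ 496^2 = 246016 ≡ 744 (mod 989)
9^32 ≡ 744^2 = 553536 ≡ 685 (mod 989)
9^64 ≡ 685^2 = 469225 ≡ 439 (mod 989)
9^128 ≡ 439^2 = 192721 ≡ 855 (mod 989)
9^256 ≡ 855^2 = 731025 ≡ 154 (mod 989)
9^512 ≡ 154^2 = 23716 ≡ 969 (mod 989)
988 = 512 + 256 + 128 + 64 + 16 + 8 + 4 in binary powers of 2.
So 9^988 ≡ 969 · 154 · 855 · 439 · 744 · 496 · 627 ≡ 439 (mod 989).
Since 439 ≠ 1, base 9 is a Fermat witness: 989 is composite.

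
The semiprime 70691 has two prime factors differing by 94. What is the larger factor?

317

Since p = q + 94, we have 70691 = q(q + 94), so q² + 94q − 70691 = 0.
Discriminant: 94² + 4·70691 = 8836 + 282764 = 291600; √291600 = 540.
q = (−94 + 540)/2 = 223, and p = q + 94 = 317.
Check: 223 · 317 = 70691.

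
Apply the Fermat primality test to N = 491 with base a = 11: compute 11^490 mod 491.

1

11^1 ≡ 11 (mod 491)
11^2 ≡ 11^2 = 121 ≡ 121 (mod 491)
11^4 ≡ 121^2 = 14641 ≡ 402 (mod 491)
11^8 ≡ 402^2 = 161604 ≡ 65 (mod 491)
11^16 ≡ 65^2 = 4225 ≡ 297 (mod 491)
11^32 ≡ 297^2 = 88209 ≡ 320 (mod 491)
11^64 ≡ 320^2 = 102400 ≡ 272 (mod 491)
11^128 ≡ 272^2 = 73984 ≡ 334 (mod 491)
11^256 ≡ 334^2 = 111556 ≡ 99 (mod 491)
490 = 256 + 128 + 64 + 32 + 8 + 2 in binary powers of 2.
So 11^490 ≡ 99 · 334 · 272 · 320 · 65 · 121 ≡ 1 (mod 491).
Since the result is 1, base 11 gives no evidence that 491 is composite.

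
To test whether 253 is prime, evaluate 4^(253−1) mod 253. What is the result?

4^1 ≡ 4 (mod 253)
4^2 ≡ 4^2 = 16 ≡ 16 (mod 253)
4^4 ≡ 16^2 = 256 ≡ 3 (mod 253)
4^8 ≡ 3^2 = 9 ≡ 9 (mod 253)
4^16 ≡ 9^2 = 81 ≡ 81 (mod 253)
4^32 ≡ 81^2 = 6561 ≡ 236 (mod 253)
4^64 ≡ 236^2 = 55696 ≡ 36 (mod 253)
4^128 ≡ 36^2 = 1296 ≡ 31 (mod 253)
252 = 128 + 64 + 32 + 16 + 8 + 4 in binary powers of 2.
So 4^252 ≡ 31 · 36 · 236 · 81 · 9 · 3 ≡ 236 (mod 253).
Since 236 ≠ 1, base 4 is a Fermat witness: 253 is composite.

236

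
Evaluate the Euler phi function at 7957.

7776

Factor: 7957 = 73 · 109.
φ(7957) = (73−1) · (109−1) = 72 · 108 = 7776.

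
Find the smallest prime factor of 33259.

79

33259 is odd.
Digit sum 22, not divisible by 3.
Ends in 9: not divisible by 5.
7: 33259 = 7·4751 + 2
11: 33259 = 11·3023 + 6
13: 33259 = 13·2558 + 5
17: 33259 = 17·1956 + 7
19: 33259 = 19·1750 + 9
23: 33259 = 23·1446 + 1
29: 33259 = 29·1146 + 25
31: 33259 = 31·1072 + 27
37: 33259 = 37·898 + 33
41: 33259 = 41·811 + 8
43: 33259 = 43·773 + 20
47: 33259 = 47·707 + 30
53: 33259 = 53·627 + 28
59: 33259 = 59·563 + 42
61: 33259 = 61·545 + 14
67: 33259 = 67·496 + 27
71: 33259 = 71·468 + 31
73: 33259 = 73·455 + 44
79: 33259 = 79·421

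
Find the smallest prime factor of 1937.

13

1937 is odd.
Digit sum 20, not divisible by 3.
Ends in 7: not divisible by 5.
7: 1937 = 7·276 + 5
11: 1937 = 11·176 + 1
13: 1937 = 13·149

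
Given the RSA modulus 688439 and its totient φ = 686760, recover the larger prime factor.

φ(n) = (p−1)(q−1) = n − (p+q) + 1, so p + q = 688439 − 686760 + 1 = 1680.
p and q are the roots of t² − 1680t + 688439 = 0.
Discriminant: 1680² − 4·688439 = 2822400 − 2753756 = 68644; √68644 = 262.
q = (1680 − 262)/2 = 709, p = (1680 + 262)/2 = 971.
Check: 709 · 971 = 688439.

971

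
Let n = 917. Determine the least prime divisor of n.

917 is odd.
Digit sum 17, not divisible by 3.
Ends in 7: not divisible by 5.
7: 917 = 7·131

7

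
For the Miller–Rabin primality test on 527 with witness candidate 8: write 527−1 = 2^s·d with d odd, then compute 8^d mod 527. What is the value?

527 − 1 = 526 = 2^1 · 263, so d = 263.
8^1 ≡ 8 (mod 527)
8^2 ≡ 8^2 = 64 ≡ 64 (mod 527)
8^4 ≡ 64^2 = 4096 ≡ 407 (mod 527)
8^8 ≡ 407^2 = 165649 ≡ 171 (mod 527)
8^16 ≡ 171^2 = 29241 ≡ 256 (mod 527)
8^32 ≡ 256^2 = 65536 ≡ 188 (mod 527)
8^64 ≡ 188^2 = 35344 ≡ 35 (mod 527)
8^128 ≡ 35^2 = 1225 ≡ 171 (mod 527)
8^256 ≡ 171^2 = 29241 ≡ 256 (mod 527)
263 = 256 + 4 + 2 + 1 in binary powers of 2.
So 8^263 ≡ 256 · 407 · 64 · 8 ≡ 202 (mod 527).
Squaring chain: 202; never reaches −1, so base 8 is a Miller–Rabin witness that 527 is composite.

202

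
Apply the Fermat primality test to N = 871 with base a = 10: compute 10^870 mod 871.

625

10^1 ≡ 10 (mod 871)
10^2 ≡ 10^2 = 100 ≡ 100 (mod 871)
10^4 ≡ 100^2 = 10000 ≡ 419 (mod 871)
10^8 ≡ 419^2 = 175561 ≡ 490 (mod 871)
10^16 ≡ 490^2 = 240100 ≡ 575 (mod 871)
10^32 ≡ 575^2 = 330625 ≡ 516 (mod 871)
10^64 ≡ 516^2 = 266256 ≡ 601 (mod 871)
10^128 ≡ 601^2 = 361201 ≡ 607 (mod 871)
10^256 ≡ 607^2 = 368449 ≡ 16 (mod 871)
10^512 ≡ 16^2 = 256 ≡ 256 (mod 871)
870 = 512 + 256 + 64 + 32 + 4 + 2 in binary powers of 2.
So 10^870 ≡ 256 · 16 · 601 · 516 · 419 · 100 ≡ 625 (mod 871).
Since 625 ≠ 1, base 10 is a Fermat witness: 871 is composite.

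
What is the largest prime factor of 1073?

37

1073 = 29 · 37
37 is prime.
So 1073 = 29 · 37; the largest prime factor is 37.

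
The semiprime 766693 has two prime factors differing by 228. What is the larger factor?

Since p = q + 228, we have 766693 = q(q + 228), so q² + 228q − 766693 = 0.
Discriminant: 228² + 4·766693 = 51984 + 3066772 = 3118756; √3118756 = 1766.
q = (−228 + 1766)/2 = 769, and p = q + 228 = 997.
Check: 769 · 997 = 766693.

997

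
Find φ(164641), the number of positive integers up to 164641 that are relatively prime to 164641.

154560

Factor: 164641 = 31 · 47 · 113.
φ(164641) = (31−1) · (47−1) · (113−1) = 30 · 46 · 112 = 154560.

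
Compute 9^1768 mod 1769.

790

9^1 ≡ 9 (mod 1769)
9^2 ≡ 9^2 = 81 ≡ 81 (mod 1769)
9^4 ≡ 81^2 = 6561 ≡ 1254 (mod 1769)
9^8 ≡ 1254^2 = 1572516 ≡ 1644 (mod 1769)
9^16 ≡ 1644^2 = 2702736 ≡ 1473 (mod 1769)
9^32 ≡ 1473^2 = 2169729 ≡ 935 (mod 1769)
9^64 ≡ 935^2 = 874225 ≡ 339 (mod 1769)
9^128 ≡ 339^2 = 114921 ≡ 1705 (mod 1769)
9^256 ≡ 1705^2 = 2907025 ≡ 558 (mod 1769)
9^512 ≡ 558^2 = 311364 ≡ 20 (mod 1769)
9^1024 ≡ 20^2 = 400 ≡ 400 (mod 1769)
1768 = 1024 + 512 + 128 + 64 + 32 + 8 in binary powers of 2.
So 9^1768 ≡ 400 · 20 · 1705 · 339 · 935 · 1644 ≡ 790 (mod 1769).
Since 790 ≠ 1, base 9 is a Fermat witness: 1769 is composite.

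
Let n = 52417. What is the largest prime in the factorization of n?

53

52417 = 23 · 2279
2279 = 43 · 53
53 is prime.
So 52417 = 23 · 43 · 53; the largest prime factor is 53.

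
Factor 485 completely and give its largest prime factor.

97

485 = 5 · 97
97 is prime.
So 485 = 5 · 97; the largest prime factor is 97.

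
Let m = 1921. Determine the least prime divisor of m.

1921 is odd.
Digit sum 13, not divisible by 3.
Ends in 1: not divisible by 5.
7: 1921 = 7·274 + 3
11: 1921 = 11·174 + 7
13: 1921 = 13·147 + 10
17: 1921 = 17·113

17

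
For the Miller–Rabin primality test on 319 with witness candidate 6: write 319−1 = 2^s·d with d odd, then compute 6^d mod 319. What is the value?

178

319 − 1 = 318 = 2^1 · 159, so d = 159.
6^1 ≡ 6 (mod 319)
6^2 ≡ 6^2 = 36 ≡ 36 (mod 319)
6^4 ≡ 36^2 = 1296 ≡ 20 (mod 319)
6^8 ≡ 20^2 = 400 ≡ 81 (mod 319)
6^16 ≡ 81^2 = 6561 ≡ 181 (mod 319)
6^32 ≡ 181^2 = 32761 ≡ 223 (mod 319)
6^64 ≡ 223^2 = 49729 ≡ 284 (mod 319)
6^128 ≡ 284^2 = 80656 ≡ 268 (mod 319)
159 = 128 + 16 + 8 + 4 + 2 + 1 in binary powers of 2.
So 6^159 ≡ 268 · 181 · 81 · 20 · 36 · 6 ≡ 178 (mod 319).
Squaring chain: 178; never reaches −1, so base 6 is a Miller–Rabin witness that 319 is composite.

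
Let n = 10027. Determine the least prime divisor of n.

37

10027 is odd.
Digit sum 10, not divisible by 3.
Ends in 7: not divisible by 5.
7: 10027 = 7·1432 + 3
11: 10027 = 11·911 + 6
13: 10027 = 13·771 + 4
17: 10027 = 17·589 + 14
19: 10027 = 19·527 + 14
23: 10027 = 23·435 + 22
29: 10027 = 29·345 + 22
31: 10027 = 31·323 + 14
37: 10027 = 37·271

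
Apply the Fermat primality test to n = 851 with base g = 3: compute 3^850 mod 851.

303

3^1 ≡ 3 (mod 851)
3^2 ≡ 3^2 = 9 ≡ 9 (mod 851)
3^4 ≡ 9^2 = 81 ≡ 81 (mod 851)
3^8 ≡ 81^2 = 6561 ≡ 604 (mod 851)
3^16 ≡ 604^2 = 364816 ≡ 588 (mod 851)
3^32 ≡ 588^2 = 345744 ≡ 238 (mod 851)
3^64 ≡ 238^2 = 56644 ≡ 478 (mod 851)
3^128 ≡ 478^2 = 228484 ≡ 416 (mod 851)
3^256 ≡ 416^2 = 173056 ≡ 303 (mod 851)
3^512 ≡ 303^2 = 91809 ≡ 752 (mod 851)
850 = 512 + 256 + 64 + 16 + 2 in binary powers of 2.
So 3^850 ≡ 752 · 303 · 478 · 588 · 9 ≡ 303 (mod 851).
Since 303 ≠ 1, base 3 is a Fermat witness: 851 is composite.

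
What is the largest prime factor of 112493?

73

112493 = 23 · 4891
4891 = 67 · 73
73 is prime.
So 112493 = 23 · 67 · 73; the largest prime factor is 73.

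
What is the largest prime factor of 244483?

244483 = 41 · 5963
5963 = 67 · 89
89 is prime.
So 244483 = 41 · 67 · 89; the largest prime factor is 89.

89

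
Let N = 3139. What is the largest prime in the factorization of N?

3139 = 43 · 73
73 is prime.
So 3139 = 43 · 73; the largest prime factor is 73.

73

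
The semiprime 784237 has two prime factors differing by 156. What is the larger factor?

967

Since p = q + 156, we have 784237 = q(q + 156), so q² + 156q − 784237 = 0.
Discriminant: 156² + 4·784237 = 24336 + 3136948 = 3161284; √3161284 = 1778.
q = (−156 + 1778)/2 = 811, and p = q + 156 = 967.
Check: 811 · 967 = 784237.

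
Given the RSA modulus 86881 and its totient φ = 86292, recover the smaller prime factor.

φ(n) = (p−1)(q−1) = n − (p+q) + 1, so p + q = 86881 − 86292 + 1 = 590.
p and q are the roots of t² − 590t + 86881 = 0.
Discriminant: 590² − 4·86881 = 348100 − 347524 = 576; √576 = 24.
q = (590 − 24)/2 = 283, p = (590 + 24)/2 = 307.
Check: 283 · 307 = 86881.

283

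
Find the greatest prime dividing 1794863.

1794863 = 7 · 256409
256409 = 43 · 5963
5963 = 67 · 89
89 is prime.
So 1794863 = 7 · 43 · 67 · 89; the largest prime factor is 89.

89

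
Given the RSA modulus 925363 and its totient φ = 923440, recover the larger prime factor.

971

φ(n) = (p−1)(q−1) = n − (p+q) + 1, so p + q = 925363 − 923440 + 1 = 1924.
p and q are the roots of t² − 1924t + 925363 = 0.
Discriminant: 1924² − 4·925363 = 3701776 − 3701452 = 324; √324 = 18.
q = (1924 − 18)/2 = 953, p = (1924 + 18)/2 = 971.
Check: 953 · 971 = 925363.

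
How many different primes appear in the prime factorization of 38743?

38743 = 17 · 2279
2279 = 43 · 53
38743 = 17 · 43 · 53, which has 3 distinct prime factors.

3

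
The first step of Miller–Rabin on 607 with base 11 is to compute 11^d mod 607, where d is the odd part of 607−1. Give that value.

607 − 1 = 606 = 2^1 · 303, so d = 303.
11^1 ≡ 11 (mod 607)
11^2 ≡ 11^2 = 121 ≡ 121 (mod 607)
11^4 ≡ 121^2 = 14641 ≡ 73 (mod 607)
11^8 ≡ 73^2 = 5329 ≡ 473 (mod 607)
11^16 ≡ 473^2 = 223729 ≡ 353 (mod 607)
11^32 ≡ 353^2 = 124609 ≡ 174 (mod 607)
11^64 ≡ 174^2 = 30276 ≡ 533 (mod 607)
11^128 ≡ 533^2 = 284089 ≡ 13 (mod 607)
11^256 ≡ 13^2 = 169 ≡ 169 (mod 607)
303 = 256 + 32 + 8 + 4 + 2 + 1 in binary powers of 2.
So 11^303 ≡ 169 · 174 · 473 · 73 · 121 · 11 ≡ 1 (mod 607).
Since 11^d ≡ 1 (mod 607), base 11 does not prove 607 composite.

1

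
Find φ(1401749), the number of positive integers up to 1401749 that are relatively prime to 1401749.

1352800

Factor: 1401749 = 41 · 179 · 191.
φ(1401749) = (41−1) · (179−1) · (191−1) = 40 · 178 · 190 = 1352800.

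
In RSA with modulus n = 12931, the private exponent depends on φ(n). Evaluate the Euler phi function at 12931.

12672

Factor: 12931 = 67 · 193.
φ(12931) = (67−1) · (193−1) = 66 · 192 = 12672.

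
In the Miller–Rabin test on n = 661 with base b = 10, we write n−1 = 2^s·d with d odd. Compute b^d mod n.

106

661 − 1 = 660 = 2^2 · 165, so d = 165.
10^1 ≡ 10 (mod 661)
10^2 ≡ 10^2 = 100 ≡ 100 (mod 661)
10^4 ≡ 100^2 = 10000 ≡ 85 (mod 661)
10^8 ≡ 85^2 = 7225 ≡ 615 (mod 661)
10^16 ≡ 615^2 = 378225 ≡ 133 (mod 661)
10^32 ≡ 133^2 = 17689 ≡ 503 (mod 661)
10^64 ≡ 503^2 = 253009 ≡ 507 (mod 661)
10^128 ≡ 507^2 = 257049 ≡ 581 (mod 661)
165 = 128 + 32 + 4 + 1 in binary powers of 2.
So 10^165 ≡ 581 · 503 · 85 · 10 ≡ 106 (mod 661).
Squaring chain: 106 → 660; reaches −1, so base 10 does not prove 661 composite.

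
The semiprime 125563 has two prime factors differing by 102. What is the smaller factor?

307

Since p = q + 102, we have 125563 = q(q + 102), so q² + 102q − 125563 = 0.
Discriminant: 102² + 4·125563 = 10404 + 502252 = 512656; √512656 = 716.
q = (−102 + 716)/2 = 307, and p = q + 102 = 409.
Check: 307 · 409 = 125563.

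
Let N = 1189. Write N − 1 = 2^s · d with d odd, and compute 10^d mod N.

1189 − 1 = 1188 = 2^2 · 297, so d = 297.
10^1 ≡ 10 (mod 1189)
10^2 ≡ 10^2 = 100 ≡ 100 (mod 1189)
10^4 ≡ 100^2 = 10000 ≡ 488 (mod 1189)
10^8 ≡ 488^2 = 238144 ≡ 344 (mod 1189)
10^16 ≡ 344^2 = 118336 ≡ 625 (mod 1189)
10^32 ≡ 625^2 = 390625 ≡ 633 (mod 1189)
10^64 ≡ 633^2 = 400689 ≡ 1185 (mod 1189)
10^128 ≡ 1185^2 = 1404225 ≡ 16 (mod 1189)
10^256 ≡ 16^2 = 256 ≡ 256 (mod 1189)
297 = 256 + 32 + 8 + 1 in binary powers of 2.
So 10^297 ≡ 256 · 633 · 344 · 10 ≡ 305 (mod 1189).
Squaring chain: 305 → 283; never reaches −1, so base 10 is a Miller–Rabin witness that 1189 is composite.

305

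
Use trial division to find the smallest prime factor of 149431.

23

149431 is odd.
Digit sum 22, not divisible by 3.
Ends in 1: not divisible by 5.
7: 149431 = 7·21347 + 2
11: 149431 = 11·13584 + 7
13: 149431 = 13·11494 + 9
17: 149431 = 17·8790 + 1
19: 149431 = 19·7864 + 15
23: 149431 = 23·6497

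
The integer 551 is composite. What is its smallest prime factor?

551 is odd.
Digit sum 11, not divisible by 3.
Ends in 1: not divisible by 5.
7: 551 = 7·78 + 5
11: 551 = 11·50 + 1
13: 551 = 13·42 + 5
17: 551 = 17·32 + 7
19: 551 = 19·29

19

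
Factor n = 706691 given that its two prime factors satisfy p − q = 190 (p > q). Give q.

751

Since p = q + 190, we have 706691 = q(q + 190), so q² + 190q − 706691 = 0.
Discriminant: 190² + 4·706691 = 36100 + 2826764 = 2862864; √2862864 = 1692.
q = (−190 + 1692)/2 = 751, and p = q + 190 = 941.
Check: 751 · 941 = 706691.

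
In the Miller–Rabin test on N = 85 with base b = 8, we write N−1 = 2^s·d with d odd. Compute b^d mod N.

43

85 − 1 = 84 = 2^2 · 21, so d = 21.
8^1 ≡ 8 (mod 85)
8^2 ≡ 8^2 = 64 ≡ 64 (mod 85)
8^4 ≡ 64^2 = 4096 ≡ 16 (mod 85)
8^8 ≡ 16^2 = 256 ≡ 1 (mod 85)
8^16 ≡ 1^2 = 1 ≡ 1 (mod 85)
21 = 16 + 4 + 1 in binary powers of 2.
So 8^21 ≡ 1 · 16 · 8 ≡ 43 (mod 85).
Squaring chain: 43 → 64; never reaches −1, so base 8 is a Miller–Rabin witness that 85 is composite.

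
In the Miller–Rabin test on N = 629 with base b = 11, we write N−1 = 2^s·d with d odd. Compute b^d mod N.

381

629 − 1 = 628 = 2^2 · 157, so d = 157.
11^1 ≡ 11 (mod 629)
11^2 ≡ 11^2 = 121 ≡ 121 (mod 629)
11^4 ≡ 121^2 = 14641 ≡ 174 (mod 629)
11^8 ≡ 174^2 = 30276 ≡ 84 (mod 629)
11^16 ≡ 84^2 = 7056 ≡ 137 (mod 629)
11^32 ≡ 137^2 = 18769 ≡ 528 (mod 629)
11^64 ≡ 528^2 = 278784 ≡ 137 (mod 629)
11^128 ≡ 137^2 = 18769 ≡ 528 (mod 629)
157 = 128 + 16 + 8 + 4 + 1 in binary powers of 2.
So 11^157 ≡ 528 · 137 · 84 · 174 · 11 ≡ 381 (mod 629).
Squaring chain: 381 → 491; never reaches −1, so base 11 is a Miller–Rabin witness that 629 is composite.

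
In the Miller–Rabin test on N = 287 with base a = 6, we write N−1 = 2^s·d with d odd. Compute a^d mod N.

287 − 1 = 286 = 2^1 · 143, so d = 143.
6^1 ≡ 6 (mod 287)
6^2 ≡ 6^2 = 36 ≡ 36 (mod 287)
6^4 ≡ 36^2 = 1296 ≡ 148 (mod 287)
6^8 ≡ 148^2 = 21904 ≡ 92 (mod 287)
6^16 ≡ 92^2 = 8464 ≡ 141 (mod 287)
6^32 ≡ 141^2 = 19881 ≡ 78 (mod 287)
6^64 ≡ 78^2 = 6084 ≡ 57 (mod 287)
6^128 ≡ 57^2 = 3249 ≡ 92 (mod 287)
143 = 128 + 8 + 4 + 2 + 1 in binary powers of 2.
So 6^143 ≡ 92 · 92 · 148 · 36 · 6 ≡ 153 (mod 287).
Squaring chain: 153; never reaches −1, so base 6 is a Miller–Rabin witness that 287 is composite.

153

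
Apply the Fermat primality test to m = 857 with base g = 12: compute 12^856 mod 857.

12^1 ≡ 12 (mod 857)
12^2 ≡ 12^2 = 144 ≡ 144 (mod 857)
12^4 ≡ 144^2 = 20736 ≡ 168 (mod 857)
12^8 ≡ 168^2 = 28224 ≡ 800 (mod 857)
12^16 ≡ 800^2 = 640000 ≡ 678 (mod 857)
12^32 ≡ 678^2 = 459684 ≡ 332 (mod 857)
12^64 ≡ 332^2 = 110224 ≡ 528 (mod 857)
12^128 ≡ 528^2 = 278784 ≡ 259 (mod 857)
12^256 ≡ 259^2 = 67081 ≡ 235 (mod 857)
12^512 ≡ 235^2 = 55225 ≡ 377 (mod 857)
856 = 512 + 256 + 64 + 16 + 8 in binary powers of 2.
So 12^856 ≡ 377 · 235 · 528 · 678 · 800 ≡ 1 (mod 857).
Since the result is 1, base 12 gives no evidence that 857 is composite.

1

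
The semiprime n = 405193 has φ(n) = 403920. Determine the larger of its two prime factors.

661

φ(n) = (p−1)(q−1) = n − (p+q) + 1, so p + q = 405193 − 403920 + 1 = 1274.
p and q are the roots of t² − 1274t + 405193 = 0.
Discriminant: 1274² − 4·405193 = 1623076 − 1620772 = 2304; √2304 = 48.
q = (1274 − 48)/2 = 613, p = (1274 + 48)/2 = 661.
Check: 613 · 661 = 405193.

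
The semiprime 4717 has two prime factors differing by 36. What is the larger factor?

Since p = q + 36, we have 4717 = q(q + 36), so q² + 36q − 4717 = 0.
Discriminant: 36² + 4·4717 = 1296 + 18868 = 20164; √20164 = 142.
q = (−36 + 142)/2 = 53, and p = q + 36 = 89.
Check: 53 · 89 = 4717.

89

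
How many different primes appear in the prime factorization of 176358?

6

176358 = 2 · 88179
88179 = 3 · 29393
29393 = 7 · 4199
4199 = 13 · 323
323 = 17 · 19
176358 = 2 · 3 · 7 · 13 · 17 · 19, which has 6 distinct prime factors.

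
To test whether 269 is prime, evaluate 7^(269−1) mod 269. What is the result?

1

7^1 ≡ 7 (mod 269)
7^2 ≡ 7^2 = 49 ≡ 49 (mod 269)
7^4 ≡ 49^2 = 2401 ≡ 249 (mod 269)
7^8 ≡ 249^2 = 62001 ≡ 131 (mod 269)
7^16 ≡ 131^2 = 17161 ≡ 214 (mod 269)
7^32 ≡ 214^2 = 45796 ≡ 66 (mod 269)
7^64 ≡ 66^2 = 4356 ≡ 52 (mod 269)
7^128 ≡ 52^2 = 2704 ≡ 14 (mod 269)
7^256 ≡ 14^2 = 196 ≡ 196 (mod 269)
268 = 256 + 8 + 4 in binary powers of 2.
So 7^268 ≡ 196 · 131 · 249 ≡ 1 (mod 269).
Since the result is 1, base 7 gives no evidence that 269 is composite.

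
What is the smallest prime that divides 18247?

71

18247 is odd.
Digit sum 22, not divisible by 3.
Ends in 7: not divisible by 5.
7: 18247 = 7·2606 + 5
11: 18247 = 11·1658 + 9
13: 18247 = 13·1403 + 8
17: 18247 = 17·1073 + 6
19: 18247 = 19·960 + 7
23: 18247 = 23·793 + 8
29: 18247 = 29·629 + 6
31: 18247 = 31·588 + 19
37: 18247 = 37·493 + 6
41: 18247 = 41·445 + 2
43: 18247 = 43·424 + 15
47: 18247 = 47·388 + 11
53: 18247 = 53·344 + 15
59: 18247 = 59·309 + 16
61: 18247 = 61·299 + 8
67: 18247 = 67·272 + 23
71: 18247 = 71·257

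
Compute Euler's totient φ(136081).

121440

Factor: 136081 = 11 · 89 · 139.
φ(136081) = (11−1) · (89−1) · (139−1) = 10 · 88 · 138 = 121440.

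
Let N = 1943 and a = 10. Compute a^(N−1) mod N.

992

10^1 ≡ 10 (mod 1943)
10^2 ≡ 10^2 = 100 ≡ 100 (mod 1943)
10^4 ≡ 100^2 = 10000 ≡ 285 (mod 1943)
10^8 ≡ 285^2 = 81225 ≡ 1562 (mod 1943)
10^16 ≡ 1562^2 = 2439844 ≡ 1379 (mod 1943)
10^32 ≡ 1379^2 = 1901641 ≡ 1387 (mod 1943)
10^64 ≡ 1387^2 = 1923769 ≡ 199 (mod 1943)
10^128 ≡ 199^2 = 39601 ≡ 741 (mod 1943)
10^256 ≡ 741^2 = 549081 ≡ 1155 (mod 1943)
10^512 ≡ 1155^2 = 1334025 ≡ 1127 (mod 1943)
10^1024 ≡ 1127^2 = 1270129 ≡ 1350 (mod 1943)
1942 = 1024 + 512 + 256 + 128 + 16 + 4 + 2 in binary powers of 2.
So 10^1942 ≡ 1350 · 1127 · 1155 · 741 · 1379 · 285 · 100 ≡ 992 (mod 1943).
Since 992 ≠ 1, base 10 is a Fermat witness: 1943 is composite.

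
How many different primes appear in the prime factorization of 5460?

5

5460 = 2^2 · 1365
1365 = 3 · 455
455 = 5 · 91
91 = 7 · 13
5460 = 2^2 · 3 · 5 · 7 · 13, which has 5 distinct prime factors.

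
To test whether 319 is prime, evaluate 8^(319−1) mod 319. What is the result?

236

8^1 ≡ 8 (mod 319)
8^2 ≡ 8^2 = 64 ≡ 64 (mod 319)
8^4 ≡ 64^2 = 4096 ≡ 268 (mod 319)
8^8 ≡ 268^2 = 71824 ≡ 49 (mod 319)
8^16 ≡ 49^2 = 2401 ≡ 168 (mod 319)
8^32 ≡ 168^2 = 28224 ≡ 152 (mod 319)
8^64 ≡ 152^2 = 23104 ≡ 136 (mod 319)
8^128 ≡ 136^2 = 18496 ≡ 313 (mod 319)
8^256 ≡ 313^2 = 97969 ≡ 36 (mod 319)
318 = 256 + 32 + 16 + 8 + 4 + 2 in binary powers of 2.
So 8^318 ≡ 36 · 152 · 168 · 49 · 268 · 64 ≡ 236 (mod 319).
Since 236 ≠ 1, base 8 is a Fermat witness: 319 is composite.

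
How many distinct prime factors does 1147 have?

1147 = 31 · 37
1147 = 31 · 37, which has 2 distinct prime factors.

2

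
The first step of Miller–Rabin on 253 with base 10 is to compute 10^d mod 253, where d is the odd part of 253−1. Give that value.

253 − 1 = 252 = 2^2 · 63, so d = 63.
10^1 ≡ 10 (mod 253)
10^2 ≡ 10^2 = 100 ≡ 100 (mod 253)
10^4 ≡ 100^2 = 10000 ≡ 133 (mod 253)
10^8 ≡ 133^2 = 17689 ≡ 232 (mod 253)
10^16 ≡ 232^2 = 53824 ≡ 188 (mod 253)
10^32 ≡ 188^2 = 35344 ≡ 177 (mod 253)
63 = 32 + 16 + 8 + 4 + 2 + 1 in binary powers of 2.
So 10^63 ≡ 177 · 188 · 232 · 133 · 100 · 10 ≡ 21 (mod 253).
Squaring chain: 21 → 188; never reaches −1, so base 10 is a Miller–Rabin witness that 253 is composite.

21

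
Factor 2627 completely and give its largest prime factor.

2627 = 37 · 71
71 is prime.
So 2627 = 37 · 71; the largest prime factor is 71.

71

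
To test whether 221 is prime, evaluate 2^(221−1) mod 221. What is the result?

2^1 ≡ 2 (mod 221)
2^2 ≡ 2^2 = 4 ≡ 4 (mod 221)
2^4 ≡ 4^2 = 16 ≡ 16 (mod 221)
2^8 ≡ 16^2 = 256 ≡ 35 (mod 221)
2^16 ≡ 35^2 = 1225 ≡ 120 (mod 221)
2^32 ≡ 120^2 = 14400 ≡ 35 (mod 221)
2^64 ≡ 35^2 = 1225 ≡ 120 (mod 221)
2^128 ≡ 120^2 = 14400 ≡ 35 (mod 221)
220 = 128 + 64 + 16 + 8 + 4 in binary powers of 2.
So 2^220 ≡ 35 · 120 · 120 · 35 · 16 ≡ 16 (mod 221).
Since 16 ≠ 1, base 2 is a Fermat witness: 221 is composite.

16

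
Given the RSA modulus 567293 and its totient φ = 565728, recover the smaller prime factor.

569

φ(n) = (p−1)(q−1) = n − (p+q) + 1, so p + q = 567293 − 565728 + 1 = 1566.
p and q are the roots of t² − 1566t + 567293 = 0.
Discriminant: 1566² − 4·567293 = 2452356 − 2269172 = 183184; √183184 = 428.
q = (1566 − 428)/2 = 569, p = (1566 + 428)/2 = 997.
Check: 569 · 997 = 567293.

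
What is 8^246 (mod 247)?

77

8^1 ≡ 8 (mod 247)
8^2 ≡ 8^2 = 64 ≡ 64 (mod 247)
8^4 ≡ 64^2 = 4096 ≡ 144 (mod 247)
8^8 ≡ 144^2 = 20736 ≡ 235 (mod 247)
8^16 ≡ 235^2 = 55225 ≡ 144 (mod 247)
8^32 ≡ 144^2 = 20736 ≡ 235 (mod 247)
8^64 ≡ 235^2 = 55225 ≡ 144 (mod 247)
8^128 ≡ 144^2 = 20736 ≡ 235 (mod 247)
246 = 128 + 64 + 32 + 16 + 4 + 2 in binary powers of 2.
So 8^246 ≡ 235 · 144 · 235 · 144 · 144 · 64 ≡ 77 (mod 247).
Since 77 ≠ 1, base 8 is a Fermat witness: 247 is composite.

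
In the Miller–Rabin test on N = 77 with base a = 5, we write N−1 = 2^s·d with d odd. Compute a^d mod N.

75

77 − 1 = 76 = 2^2 · 19, so d = 19.
5^1 ≡ 5 (mod 77)
5^2 ≡ 5^2 = 25 ≡ 25 (mod 77)
5^4 ≡ 25^2 = 625 ≡ 9 (mod 77)
5^8 ≡ 9^2 = 81 ≡ 4 (mod 77)
5^16 ≡ 4^2 = 16 ≡ 16 (mod 77)
19 = 16 + 2 + 1 in binary powers of 2.
So 5^19 ≡ 16 · 25 · 5 ≡ 75 (mod 77).
Squaring chain: 75 → 4; never reaches −1, so base 5 is a Miller–Rabin witness that 77 is composite.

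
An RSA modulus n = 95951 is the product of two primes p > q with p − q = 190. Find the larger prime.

419

Since p = q + 190, we have 95951 = q(q + 190), so q² + 190q − 95951 = 0.
Discriminant: 190² + 4·95951 = 36100 + 383804 = 419904; √419904 = 648.
q = (−190 + 648)/2 = 229, and p = q + 190 = 419.
Check: 229 · 419 = 95951.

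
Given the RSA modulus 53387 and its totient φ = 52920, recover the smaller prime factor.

φ(n) = (p−1)(q−1) = n − (p+q) + 1, so p + q = 53387 − 52920 + 1 = 468.
p and q are the roots of t² − 468t + 53387 = 0.
Discriminant: 468² − 4·53387 = 219024 − 213548 = 5476; √5476 = 74.
q = (468 − 74)/2 = 197, p = (468 + 74)/2 = 271.
Check: 197 · 271 = 53387.

197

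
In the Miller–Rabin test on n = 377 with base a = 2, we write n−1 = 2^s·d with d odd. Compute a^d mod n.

377 − 1 = 376 = 2^3 · 47, so d = 47.
2^1 ≡ 2 (mod 377)
2^2 ≡ 2^2 = 4 ≡ 4 (mod 377)
2^4 ≡ 4^2 = 16 ≡ 16 (mod 377)
2^8 ≡ 16^2 = 256 ≡ 256 (mod 377)
2^16 ≡ 256^2 = 65536 ≡ 315 (mod 377)
2^32 ≡ 315^2 = 99225 ≡ 74 (mod 377)
47 = 32 + 8 + 4 + 2 + 1 in binary powers of 2.
So 2^47 ≡ 74 · 256 · 16 · 4 · 2 ≡ 345 (mod 377).
Squaring chain: 345 → 270 → 139; never reaches −1, so base 2 is a Miller–Rabin witness that 377 is composite.

345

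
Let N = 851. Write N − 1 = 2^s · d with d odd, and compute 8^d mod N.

851 − 1 = 850 = 2^1 · 425, so d = 425.
8^1 ≡ 8 (mod 851)
8^2 ≡ 8^2 = 64 ≡ 64 (mod 851)
8^4 ≡ 64^2 = 4096 ≡ 692 (mod 851)
8^8 ≡ 692^2 = 478864 ≡ 602 (mod 851)
8^16 ≡ 602^2 = 362404 ≡ 729 (mod 851)
8^32 ≡ 729^2 = 531441 ≡ 417 (mod 851)
8^64 ≡ 417^2 = 173889 ≡ 285 (mod 851)
8^128 ≡ 285^2 = 81225 ≡ 380 (mod 851)
8^256 ≡ 380^2 = 144400 ≡ 581 (mod 851)
425 = 256 + 128 + 32 + 8 + 1 in binary powers of 2.
So 8^425 ≡ 581 · 380 · 417 · 602 · 8 ≡ 541 (mod 851).
Squaring chain: 541; never reaches −1, so base 8 is a Miller–Rabin witness that 851 is composite.

541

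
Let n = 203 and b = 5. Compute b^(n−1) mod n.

23

5^1 ≡ 5 (mod 203)
5^2 ≡ 5^2 = 25 ≡ 25 (mod 203)
5^4 ≡ 25^2 = 625 ≡ 16 (mod 203)
5^8 ≡ 16^2 = 256 ≡ 53 (mod 203)
5^16 ≡ 53^2 = 2809 ≡ 170 (mod 203)
5^32 ≡ 170^2 = 28900 ≡ 74 (mod 203)
5^64 ≡ 74^2 = 5476 ≡ 198 (mod 203)
5^128 ≡ 198^2 = 39204 ≡ 25 (mod 203)
202 = 128 + 64 + 8 + 2 in binary powers of 2.
So 5^202 ≡ 25 · 198 · 53 · 25 ≡ 23 (mod 203).
Since 23 ≠ 1, base 5 is a Fermat witness: 203 is composite.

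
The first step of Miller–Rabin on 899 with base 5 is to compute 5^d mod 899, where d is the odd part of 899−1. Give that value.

614

899 − 1 = 898 = 2^1 · 449, so d = 449.
5^1 ≡ 5 (mod 899)
5^2 ≡ 5^2 = 25 ≡ 25 (mod 899)
5^4 ≡ 25^2 = 625 ≡ 625 (mod 899)
5^8 ≡ 625^2 = 390625 ≡ 459 (mod 899)
5^16 ≡ 459^2 = 210681 ≡ 315 (mod 899)
5^32 ≡ 315^2 = 99225 ≡ 335 (mod 899)
5^64 ≡ 335^2 = 112225 ≡ 749 (mod 899)
5^128 ≡ 749^2 = 561001 ≡ 25 (mod 899)
5^256 ≡ 25^2 = 625 ≡ 625 (mod 899)
449 = 256 + 128 + 64 + 1 in binary powers of 2.
So 5^449 ≡ 625 · 25 · 749 · 5 ≡ 614 (mod 899).
Squaring chain: 614; never reaches −1, so base 5 is a Miller–Rabin witness that 899 is composite.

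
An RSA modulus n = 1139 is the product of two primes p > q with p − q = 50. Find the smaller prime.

Since p = q + 50, we have 1139 = q(q + 50), so q² + 50q − 1139 = 0.
Discriminant: 50² + 4·1139 = 2500 + 4556 = 7056; √7056 = 84.
q = (−50 + 84)/2 = 17, and p = q + 50 = 67.
Check: 17 · 67 = 1139.

17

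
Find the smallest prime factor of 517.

11

517 is odd.
Digit sum 13, not divisible by 3.
Ends in 7: not divisible by 5.
7: 517 = 7·73 + 6
11: 517 = 11·47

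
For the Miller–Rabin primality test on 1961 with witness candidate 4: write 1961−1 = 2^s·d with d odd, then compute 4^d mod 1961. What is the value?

1961 − 1 = 1960 = 2^3 · 245, so d = 245.
4^1 ≡ 4 (mod 1961)
4^2 ≡ 4^2 = 16 ≡ 16 (mod 1961)
4^4 ≡ 16^2 = 256 ≡ 256 (mod 1961)
4^8 ≡ 256^2 = 65536 ≡ 823 (mod 1961)
4^16 ≡ 823^2 = 677329 ≡ 784 (mod 1961)
4^32 ≡ 784^2 = 614656 ≡ 863 (mod 1961)
4^64 ≡ 863^2 = 744769 ≡ 1550 (mod 1961)
4^128 ≡ 1550^2 = 2402500 ≡ 275 (mod 1961)
245 = 128 + 64 + 32 + 16 + 4 + 1 in binary powers of 2.
So 4^245 ≡ 275 · 1550 · 863 · 784 · 256 · 4 ≡ 1686 (mod 1961).
Squaring chain: 1686 → 1107 → 1785; never reaches −1, so base 4 is a Miller–Rabin witness that 1961 is composite.

1686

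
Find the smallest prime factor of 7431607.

7431607 is odd.
Digit sum 28, not divisible by 3.
Ends in 7: not divisible by 5.
7: 7431607 = 7·1061658 + 1
11: 7431607 = 11·675600 + 7
13: 7431607 = 13·571662 + 1
17: 7431607 = 17·437153 + 6
19: 7431607 = 19·391137 + 4
23: 7431607 = 23·323113 + 8
29: 7431607 = 29·256262 + 9
31: 7431607 = 31·239729 + 8
37: 7431607 = 37·200854 + 9
41: 7431607 = 41·181258 + 29
43: 7431607 = 43·172828 + 3
47: 7431607 = 47·158119 + 14
53: 7431607 = 53·140219

53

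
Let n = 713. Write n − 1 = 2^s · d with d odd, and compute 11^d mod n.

172

713 − 1 = 712 = 2^3 · 89, so d = 89.
11^1 ≡ 11 (mod 713)
11^2 ≡ 11^2 = 121 ≡ 121 (mod 713)
11^4 ≡ 121^2 = 14641 ≡ 381 (mod 713)
11^8 ≡ 381^2 = 145161 ≡ 422 (mod 713)
11^16 ≡ 422^2 = 178084 ≡ 547 (mod 713)
11^32 ≡ 547^2 = 299209 ≡ 462 (mod 713)
11^64 ≡ 462^2 = 213444 ≡ 257 (mod 713)
89 = 64 + 16 + 8 + 1 in binary powers of 2.
So 11^89 ≡ 257 · 547 · 422 · 11 ≡ 172 (mod 713).
Squaring chain: 172 → 351 → 565; never reaches −1, so base 11 is a Miller–Rabin witness that 713 is composite.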